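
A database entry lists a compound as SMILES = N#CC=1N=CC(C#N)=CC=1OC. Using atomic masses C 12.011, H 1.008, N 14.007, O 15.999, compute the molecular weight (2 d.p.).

First, the molecular formula is C8H5N3O (counting implicit H from valence).
  C: 8 × 12.011 = 96.088
  H: 5 × 1.008 = 5.040
  N: 3 × 14.007 = 42.021
  O: 1 × 15.999 = 15.999
Sum: 8×12.011 + 5×1.008 + 3×14.007 + 1×15.999 = 159.148 → 159.15 g/mol.

159.15 g/mol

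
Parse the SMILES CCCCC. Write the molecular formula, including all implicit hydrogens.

C5H12

Walk through each heavy atom and fill implicit hydrogens from standard valence (C 4, N 3, O 2, S 2, halogen 1):
  atom 1: C, bond orders sum to 1 (valence 4) → 3 H
  atom 2: C, bond orders sum to 2 (valence 4) → 2 H
  atom 3: C, bond orders sum to 2 (valence 4) → 2 H
  atom 4: C, bond orders sum to 2 (valence 4) → 2 H
  atom 5: C, bond orders sum to 1 (valence 4) → 3 H
Totals → C:5, H:12.
In Hill order: C5H12.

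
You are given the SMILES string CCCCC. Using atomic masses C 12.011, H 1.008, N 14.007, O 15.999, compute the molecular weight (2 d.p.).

72.15 g/mol

First, the molecular formula is C5H12 (counting implicit H from valence).
  C: 5 × 12.011 = 60.055
  H: 12 × 1.008 = 12.096
Sum: 5×12.011 + 12×1.008 = 72.151 → 72.15 g/mol.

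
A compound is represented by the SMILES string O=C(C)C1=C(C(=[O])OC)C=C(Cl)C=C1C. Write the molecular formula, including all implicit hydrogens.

Walk through each heavy atom and fill implicit hydrogens from standard valence (C 4, N 3, O 2, S 2, halogen 1):
  atom 1: O, bond orders sum to 2 (valence 2) → 0 H
  atom 2: C, bond orders sum to 4 (valence 4) → 0 H
  atom 3: C, bond orders sum to 1 (valence 4) → 3 H
  atom 4: C, bond orders sum to 4 (valence 4) → 0 H
  atom 5: C, bond orders sum to 4 (valence 4) → 0 H
  atom 6: C, bond orders sum to 4 (valence 4) → 0 H
  atom 7: O with explicit H count 0
  atom 8: O, bond orders sum to 2 (valence 2) → 0 H
  atom 9: C, bond orders sum to 1 (valence 4) → 3 H
  atom 10: C, bond orders sum to 3 (valence 4) → 1 H
  atom 11: C, bond orders sum to 4 (valence 4) → 0 H
  atom 12: Cl (halogen, monovalent) → 0 H
  atom 13: C, bond orders sum to 3 (valence 4) → 1 H
  atom 14: C, bond orders sum to 4 (valence 4) → 0 H
  atom 15: C, bond orders sum to 1 (valence 4) → 3 H
Totals → C:11, H:11, Cl:1, O:3.

C11H11ClO3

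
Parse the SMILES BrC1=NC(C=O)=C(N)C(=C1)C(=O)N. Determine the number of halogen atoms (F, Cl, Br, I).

Halogen atoms appear at heavy-atom position 1 (1×Br).
Other groups present: 1 aldehyde, 1 amide, 1 primary amine.
Halogen count: 1.

1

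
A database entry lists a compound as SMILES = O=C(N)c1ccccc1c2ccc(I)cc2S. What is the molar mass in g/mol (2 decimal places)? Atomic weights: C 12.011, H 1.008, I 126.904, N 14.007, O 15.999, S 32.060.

355.19 g/mol

First, the molecular formula is C13H10INOS (counting implicit H from valence).
  C: 13 × 12.011 = 156.143
  H: 10 × 1.008 = 10.080
  I: 1 × 126.904 = 126.904
  N: 1 × 14.007 = 14.007
  O: 1 × 15.999 = 15.999
  S: 1 × 32.060 = 32.060
Sum: 13×12.011 + 10×1.008 + 1×126.904 + 1×14.007 + 1×15.999 + 1×32.060 = 355.193 → 355.19 g/mol.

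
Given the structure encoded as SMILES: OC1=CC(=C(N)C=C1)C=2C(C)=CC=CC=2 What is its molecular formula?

C13H13NO

Walk through each heavy atom and fill implicit hydrogens from standard valence (C 4, N 3, O 2, S 2, halogen 1):
  atom 1: O, bond orders sum to 1 (valence 2) → 1 H
  atom 2: C, bond orders sum to 4 (valence 4) → 0 H
  atom 3: C, bond orders sum to 3 (valence 4) → 1 H
  atom 4: C, bond orders sum to 4 (valence 4) → 0 H
  atom 5: C, bond orders sum to 4 (valence 4) → 0 H
  atom 6: N, bond orders sum to 1 (valence 3) → 2 H
  atom 7: C, bond orders sum to 3 (valence 4) → 1 H
  atom 8: C, bond orders sum to 3 (valence 4) → 1 H
  atom 9: C, bond orders sum to 4 (valence 4) → 0 H
  atom 10: C, bond orders sum to 4 (valence 4) → 0 H
  atom 11: C, bond orders sum to 1 (valence 4) → 3 H
  atom 12: C, bond orders sum to 3 (valence 4) → 1 H
  atom 13: C, bond orders sum to 3 (valence 4) → 1 H
  atom 14: C, bond orders sum to 3 (valence 4) → 1 H
  atom 15: C, bond orders sum to 3 (valence 4) → 1 H
Totals → C:13, H:13, N:1, O:1.
In Hill order: C13H13NO.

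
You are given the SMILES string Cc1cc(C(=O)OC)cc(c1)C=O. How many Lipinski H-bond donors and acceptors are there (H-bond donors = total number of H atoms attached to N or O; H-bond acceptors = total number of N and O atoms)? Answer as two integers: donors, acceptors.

Donors: find every N or O and count the H atoms it carries.
  atom 6 (O): bond orders sum to 2 → 0 H
  atom 7 (O): bond orders sum to 2 → 0 H
  atom 13 (O): bond orders sum to 2 → 0 H
Lipinski HBD = 0.
Acceptors: N atoms = 0, O atoms = 3 → HBA = 3.

0, 3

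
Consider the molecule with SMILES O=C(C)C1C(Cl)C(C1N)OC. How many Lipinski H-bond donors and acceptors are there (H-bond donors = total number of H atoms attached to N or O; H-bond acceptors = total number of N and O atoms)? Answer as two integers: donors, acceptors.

2, 3

Donors: find every N or O and count the H atoms it carries.
  atom 1 (O): bond orders sum to 2 → 0 H
  atom 9 (N): bond orders sum to 1 → 2 H
  atom 10 (O): bond orders sum to 2 → 0 H
Lipinski HBD = 2.
Acceptors: N atoms = 1, O atoms = 2 → HBA = 3.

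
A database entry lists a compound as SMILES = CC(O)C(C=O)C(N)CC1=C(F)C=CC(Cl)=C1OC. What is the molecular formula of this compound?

Walk through each heavy atom and fill implicit hydrogens from standard valence (C 4, N 3, O 2, S 2, halogen 1):
  atom 1: C, bond orders sum to 1 (valence 4) → 3 H
  atom 2: C, bond orders sum to 3 (valence 4) → 1 H
  atom 3: O, bond orders sum to 1 (valence 2) → 1 H
  atom 4: C, bond orders sum to 3 (valence 4) → 1 H
  atom 5: C, bond orders sum to 3 (valence 4) → 1 H
  atom 6: O, bond orders sum to 2 (valence 2) → 0 H
  atom 7: C, bond orders sum to 3 (valence 4) → 1 H
  atom 8: N, bond orders sum to 1 (valence 3) → 2 H
  atom 9: C, bond orders sum to 2 (valence 4) → 2 H
  atom 10: C, bond orders sum to 4 (valence 4) → 0 H
  atom 11: C, bond orders sum to 4 (valence 4) → 0 H
  atom 12: F (halogen, monovalent) → 0 H
  atom 13: C, bond orders sum to 3 (valence 4) → 1 H
  atom 14: C, bond orders sum to 3 (valence 4) → 1 H
  atom 15: C, bond orders sum to 4 (valence 4) → 0 H
  atom 16: Cl (halogen, monovalent) → 0 H
  atom 17: C, bond orders sum to 4 (valence 4) → 0 H
  atom 18: O, bond orders sum to 2 (valence 2) → 0 H
  atom 19: C, bond orders sum to 1 (valence 4) → 3 H
Totals → C:13, H:17, Cl:1, F:1, N:1, O:3.
In Hill order: C13H17ClFNO3.

C13H17ClFNO3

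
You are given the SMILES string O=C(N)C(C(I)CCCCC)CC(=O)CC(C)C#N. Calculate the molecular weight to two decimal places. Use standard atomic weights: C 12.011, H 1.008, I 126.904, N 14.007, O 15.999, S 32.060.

378.25 g/mol

First, the molecular formula is C14H23IN2O2 (counting implicit H from valence).
  C: 14 × 12.011 = 168.154
  H: 23 × 1.008 = 23.184
  I: 1 × 126.904 = 126.904
  N: 2 × 14.007 = 28.014
  O: 2 × 15.999 = 31.998
Sum: 14×12.011 + 23×1.008 + 1×126.904 + 2×14.007 + 2×15.999 = 378.254 → 378.25 g/mol.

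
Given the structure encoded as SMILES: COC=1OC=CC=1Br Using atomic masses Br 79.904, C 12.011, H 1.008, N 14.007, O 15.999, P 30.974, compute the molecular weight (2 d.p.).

177.00 g/mol

First, the molecular formula is C5H5BrO2 (counting implicit H from valence).
  Br: 1 × 79.904 = 79.904
  C: 5 × 12.011 = 60.055
  H: 5 × 1.008 = 5.040
  O: 2 × 15.999 = 31.998
Sum: 1×79.904 + 5×12.011 + 5×1.008 + 2×15.999 = 176.997 → 177.00 g/mol.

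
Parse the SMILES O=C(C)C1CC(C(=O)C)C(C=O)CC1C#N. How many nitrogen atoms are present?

Scan the SMILES for N atoms (remember two-letter symbols like Cl and Br are single atoms).
Nitrogen count: 1.

1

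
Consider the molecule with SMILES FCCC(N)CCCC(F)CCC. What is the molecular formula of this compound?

C10H21F2N

Walk through each heavy atom and fill implicit hydrogens from standard valence (C 4, N 3, O 2, S 2, halogen 1):
  atom 1: F (halogen, monovalent) → 0 H
  atom 2: C, bond orders sum to 2 (valence 4) → 2 H
  atom 3: C, bond orders sum to 2 (valence 4) → 2 H
  atom 4: C, bond orders sum to 3 (valence 4) → 1 H
  atom 5: N, bond orders sum to 1 (valence 3) → 2 H
  atom 6: C, bond orders sum to 2 (valence 4) → 2 H
  atom 7: C, bond orders sum to 2 (valence 4) → 2 H
  atom 8: C, bond orders sum to 2 (valence 4) → 2 H
  atom 9: C, bond orders sum to 3 (valence 4) → 1 H
  atom 10: F (halogen, monovalent) → 0 H
  atom 11: C, bond orders sum to 2 (valence 4) → 2 H
  atom 12: C, bond orders sum to 2 (valence 4) → 2 H
  atom 13: C, bond orders sum to 1 (valence 4) → 3 H
Totals → C:10, H:21, F:2, N:1.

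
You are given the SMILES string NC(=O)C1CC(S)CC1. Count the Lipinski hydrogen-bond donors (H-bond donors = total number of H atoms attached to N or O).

2

Donors: find every N or O and count the H atoms it carries.
  atom 1 (N): bond orders sum to 1 → 2 H
  atom 3 (O): bond orders sum to 2 → 0 H
Lipinski HBD = 2.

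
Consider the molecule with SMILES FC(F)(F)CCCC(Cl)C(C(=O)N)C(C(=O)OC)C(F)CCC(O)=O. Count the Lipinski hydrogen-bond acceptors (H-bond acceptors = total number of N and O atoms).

N atoms: 1; O atoms: 5.
Lipinski HBA = 1 + 5 = 6.

6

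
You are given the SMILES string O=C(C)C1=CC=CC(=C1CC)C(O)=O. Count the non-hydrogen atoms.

14

Every atom symbol written in the SMILES (organic subset) is one heavy atom; implicit H are not written.
Heavy atoms by element → C:11, O:3.
Total: 14.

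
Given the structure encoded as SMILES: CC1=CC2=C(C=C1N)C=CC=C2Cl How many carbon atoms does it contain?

11

Count every carbon token in the SMILES (each C, including those in ring-closure positions and inside branches).
Carbon count: 11.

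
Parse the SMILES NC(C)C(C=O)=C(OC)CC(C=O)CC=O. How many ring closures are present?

0

In SMILES, each pair of matching ring-closure digits denotes one ring-closing bond; the number of such bonds equals the number of independent rings.
Ring-closure bonds here: 0.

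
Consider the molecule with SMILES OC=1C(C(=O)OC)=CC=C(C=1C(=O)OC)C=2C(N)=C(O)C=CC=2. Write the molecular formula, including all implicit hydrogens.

Walk through each heavy atom and fill implicit hydrogens from standard valence (C 4, N 3, O 2, S 2, halogen 1):
  atom 1: O, bond orders sum to 1 (valence 2) → 1 H
  atom 2: C, bond orders sum to 4 (valence 4) → 0 H
  atom 3: C, bond orders sum to 4 (valence 4) → 0 H
  atom 4: C, bond orders sum to 4 (valence 4) → 0 H
  atom 5: O, bond orders sum to 2 (valence 2) → 0 H
  atom 6: O, bond orders sum to 2 (valence 2) → 0 H
  atom 7: C, bond orders sum to 1 (valence 4) → 3 H
  atom 8: C, bond orders sum to 3 (valence 4) → 1 H
  atom 9: C, bond orders sum to 3 (valence 4) → 1 H
  atom 10: C, bond orders sum to 4 (valence 4) → 0 H
  atom 11: C, bond orders sum to 4 (valence 4) → 0 H
  atom 12: C, bond orders sum to 4 (valence 4) → 0 H
  atom 13: O, bond orders sum to 2 (valence 2) → 0 H
  atom 14: O, bond orders sum to 2 (valence 2) → 0 H
  atom 15: C, bond orders sum to 1 (valence 4) → 3 H
  atom 16: C, bond orders sum to 4 (valence 4) → 0 H
  atom 17: C, bond orders sum to 4 (valence 4) → 0 H
  atom 18: N, bond orders sum to 1 (valence 3) → 2 H
  atom 19: C, bond orders sum to 4 (valence 4) → 0 H
  atom 20: O, bond orders sum to 1 (valence 2) → 1 H
  atom 21: C, bond orders sum to 3 (valence 4) → 1 H
  atom 22: C, bond orders sum to 3 (valence 4) → 1 H
  atom 23: C, bond orders sum to 3 (valence 4) → 1 H
Totals → C:16, H:15, N:1, O:6.
In Hill order: C16H15NO6.

C16H15NO6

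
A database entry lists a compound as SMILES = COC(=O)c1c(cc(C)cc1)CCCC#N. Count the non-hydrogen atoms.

Every atom symbol written in the SMILES (organic subset) is one heavy atom; implicit H are not written.
Heavy atoms by element → C:13, N:1, O:2.
Total: 16.

16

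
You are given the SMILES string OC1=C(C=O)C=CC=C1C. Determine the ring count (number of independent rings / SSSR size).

1

In SMILES, each pair of matching ring-closure digits denotes one ring-closing bond; the number of such bonds equals the number of independent rings.
Ring-closure bonds here: 1.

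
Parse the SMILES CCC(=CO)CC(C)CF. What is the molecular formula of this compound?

C8H15FO

Walk through each heavy atom and fill implicit hydrogens from standard valence (C 4, N 3, O 2, S 2, halogen 1):
  atom 1: C, bond orders sum to 1 (valence 4) → 3 H
  atom 2: C, bond orders sum to 2 (valence 4) → 2 H
  atom 3: C, bond orders sum to 4 (valence 4) → 0 H
  atom 4: C, bond orders sum to 3 (valence 4) → 1 H
  atom 5: O, bond orders sum to 1 (valence 2) → 1 H
  atom 6: C, bond orders sum to 2 (valence 4) → 2 H
  atom 7: C, bond orders sum to 3 (valence 4) → 1 H
  atom 8: C, bond orders sum to 1 (valence 4) → 3 H
  atom 9: C, bond orders sum to 2 (valence 4) → 2 H
  atom 10: F (halogen, monovalent) → 0 H
Totals → C:8, H:15, F:1, O:1.
In Hill order: C8H15FO.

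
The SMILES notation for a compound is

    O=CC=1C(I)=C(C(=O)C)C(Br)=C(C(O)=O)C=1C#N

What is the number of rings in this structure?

1

In SMILES, each pair of matching ring-closure digits denotes one ring-closing bond; the number of such bonds equals the number of independent rings.
Ring-closure bonds here: 1.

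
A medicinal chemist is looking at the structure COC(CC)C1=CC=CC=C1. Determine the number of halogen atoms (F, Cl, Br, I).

0

Scan the SMILES for the halogen motif — none present.
Groups that are present: 1 ether.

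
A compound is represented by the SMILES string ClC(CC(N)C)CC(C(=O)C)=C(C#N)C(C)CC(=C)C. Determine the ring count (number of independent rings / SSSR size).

In SMILES, each pair of matching ring-closure digits denotes one ring-closing bond; the number of such bonds equals the number of independent rings.
Ring-closure bonds here: 0.

0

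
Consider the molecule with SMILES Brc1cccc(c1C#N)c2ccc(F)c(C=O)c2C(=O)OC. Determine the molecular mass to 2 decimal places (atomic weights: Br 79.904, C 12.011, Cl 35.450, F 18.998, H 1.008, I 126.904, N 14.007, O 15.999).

362.15 g/mol

First, the molecular formula is C16H9BrFNO3 (counting implicit H from valence).
  Br: 1 × 79.904 = 79.904
  C: 16 × 12.011 = 192.176
  F: 1 × 18.998 = 18.998
  H: 9 × 1.008 = 9.072
  N: 1 × 14.007 = 14.007
  O: 3 × 15.999 = 47.997
Sum: 1×79.904 + 16×12.011 + 1×18.998 + 9×1.008 + 1×14.007 + 3×15.999 = 362.154 → 362.15 g/mol.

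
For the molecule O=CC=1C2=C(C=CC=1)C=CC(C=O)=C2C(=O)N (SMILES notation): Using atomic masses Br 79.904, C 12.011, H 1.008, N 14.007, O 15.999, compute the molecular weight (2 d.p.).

First, the molecular formula is C13H9NO3 (counting implicit H from valence).
  C: 13 × 12.011 = 156.143
  H: 9 × 1.008 = 9.072
  N: 1 × 14.007 = 14.007
  O: 3 × 15.999 = 47.997
Sum: 13×12.011 + 9×1.008 + 1×14.007 + 3×15.999 = 227.219 → 227.22 g/mol.

227.22 g/mol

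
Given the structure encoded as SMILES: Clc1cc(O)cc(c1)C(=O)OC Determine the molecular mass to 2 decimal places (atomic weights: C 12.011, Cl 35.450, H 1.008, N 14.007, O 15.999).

First, the molecular formula is C8H7ClO3 (counting implicit H from valence).
  C: 8 × 12.011 = 96.088
  Cl: 1 × 35.450 = 35.450
  H: 7 × 1.008 = 7.056
  O: 3 × 15.999 = 47.997
Sum: 8×12.011 + 1×35.450 + 7×1.008 + 3×15.999 = 186.591 → 186.59 g/mol.

186.59 g/mol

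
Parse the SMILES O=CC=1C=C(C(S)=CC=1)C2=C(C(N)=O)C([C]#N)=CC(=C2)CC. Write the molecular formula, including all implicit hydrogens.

Walk through each heavy atom and fill implicit hydrogens from standard valence (C 4, N 3, O 2, S 2, halogen 1):
  atom 1: O, bond orders sum to 2 (valence 2) → 0 H
  atom 2: C, bond orders sum to 3 (valence 4) → 1 H
  atom 3: C, bond orders sum to 4 (valence 4) → 0 H
  atom 4: C, bond orders sum to 3 (valence 4) → 1 H
  atom 5: C, bond orders sum to 4 (valence 4) → 0 H
  atom 6: C, bond orders sum to 4 (valence 4) → 0 H
  atom 7: S, bond orders sum to 1 (valence 2) → 1 H
  atom 8: C, bond orders sum to 3 (valence 4) → 1 H
  atom 9: C, bond orders sum to 3 (valence 4) → 1 H
  atom 10: C, bond orders sum to 4 (valence 4) → 0 H
  atom 11: C, bond orders sum to 4 (valence 4) → 0 H
  atom 12: C, bond orders sum to 4 (valence 4) → 0 H
  atom 13: N, bond orders sum to 1 (valence 3) → 2 H
  atom 14: O, bond orders sum to 2 (valence 2) → 0 H
  atom 15: C, bond orders sum to 4 (valence 4) → 0 H
  atom 16: C with explicit H count 0
  atom 17: N, bond orders sum to 3 (valence 3) → 0 H
  atom 18: C, bond orders sum to 3 (valence 4) → 1 H
  atom 19: C, bond orders sum to 4 (valence 4) → 0 H
  atom 20: C, bond orders sum to 3 (valence 4) → 1 H
  atom 21: C, bond orders sum to 2 (valence 4) → 2 H
  atom 22: C, bond orders sum to 1 (valence 4) → 3 H
Totals → C:17, H:14, N:2, O:2, S:1.

C17H14N2O2S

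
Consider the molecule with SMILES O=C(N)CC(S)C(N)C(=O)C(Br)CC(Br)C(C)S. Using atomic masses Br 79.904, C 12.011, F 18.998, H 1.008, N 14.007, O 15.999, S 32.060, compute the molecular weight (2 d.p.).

First, the molecular formula is C10H18Br2N2O2S2 (counting implicit H from valence).
  Br: 2 × 79.904 = 159.808
  C: 10 × 12.011 = 120.110
  H: 18 × 1.008 = 18.144
  N: 2 × 14.007 = 28.014
  O: 2 × 15.999 = 31.998
  S: 2 × 32.060 = 64.120
Sum: 2×79.904 + 10×12.011 + 18×1.008 + 2×14.007 + 2×15.999 + 2×32.060 = 422.194 → 422.19 g/mol.

422.19 g/mol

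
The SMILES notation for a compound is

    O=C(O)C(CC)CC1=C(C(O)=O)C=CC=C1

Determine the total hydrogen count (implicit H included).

14

Walk through each heavy atom and fill implicit hydrogens from standard valence (C 4, N 3, O 2, S 2, halogen 1):
  atom 1: O, bond orders sum to 2 (valence 2) → 0 H
  atom 2: C, bond orders sum to 4 (valence 4) → 0 H
  atom 3: O, bond orders sum to 1 (valence 2) → 1 H
  atom 4: C, bond orders sum to 3 (valence 4) → 1 H
  atom 5: C, bond orders sum to 2 (valence 4) → 2 H
  atom 6: C, bond orders sum to 1 (valence 4) → 3 H
  atom 7: C, bond orders sum to 2 (valence 4) → 2 H
  atom 8: C, bond orders sum to 4 (valence 4) → 0 H
  atom 9: C, bond orders sum to 4 (valence 4) → 0 H
  atom 10: C, bond orders sum to 4 (valence 4) → 0 H
  atom 11: O, bond orders sum to 1 (valence 2) → 1 H
  atom 12: O, bond orders sum to 2 (valence 2) → 0 H
  atom 13: C, bond orders sum to 3 (valence 4) → 1 H
  atom 14: C, bond orders sum to 3 (valence 4) → 1 H
  atom 15: C, bond orders sum to 3 (valence 4) → 1 H
  atom 16: C, bond orders sum to 3 (valence 4) → 1 H
Total hydrogens: 14.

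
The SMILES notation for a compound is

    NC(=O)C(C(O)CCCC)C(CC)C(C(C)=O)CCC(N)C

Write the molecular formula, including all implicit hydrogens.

Walk through each heavy atom and fill implicit hydrogens from standard valence (C 4, N 3, O 2, S 2, halogen 1):
  atom 1: N, bond orders sum to 1 (valence 3) → 2 H
  atom 2: C, bond orders sum to 4 (valence 4) → 0 H
  atom 3: O, bond orders sum to 2 (valence 2) → 0 H
  atom 4: C, bond orders sum to 3 (valence 4) → 1 H
  atom 5: C, bond orders sum to 3 (valence 4) → 1 H
  atom 6: O, bond orders sum to 1 (valence 2) → 1 H
  atom 7: C, bond orders sum to 2 (valence 4) → 2 H
  atom 8: C, bond orders sum to 2 (valence 4) → 2 H
  atom 9: C, bond orders sum to 2 (valence 4) → 2 H
  atom 10: C, bond orders sum to 1 (valence 4) → 3 H
  atom 11: C, bond orders sum to 3 (valence 4) → 1 H
  atom 12: C, bond orders sum to 2 (valence 4) → 2 H
  atom 13: C, bond orders sum to 1 (valence 4) → 3 H
  atom 14: C, bond orders sum to 3 (valence 4) → 1 H
  atom 15: C, bond orders sum to 4 (valence 4) → 0 H
  atom 16: C, bond orders sum to 1 (valence 4) → 3 H
  atom 17: O, bond orders sum to 2 (valence 2) → 0 H
  atom 18: C, bond orders sum to 2 (valence 4) → 2 H
  atom 19: C, bond orders sum to 2 (valence 4) → 2 H
  atom 20: C, bond orders sum to 3 (valence 4) → 1 H
  atom 21: N, bond orders sum to 1 (valence 3) → 2 H
  atom 22: C, bond orders sum to 1 (valence 4) → 3 H
Totals → C:17, H:34, N:2, O:3.

C17H34N2O3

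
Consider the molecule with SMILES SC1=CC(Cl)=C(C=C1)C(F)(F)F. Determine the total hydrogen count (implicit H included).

Walk through each heavy atom and fill implicit hydrogens from standard valence (C 4, N 3, O 2, S 2, halogen 1):
  atom 1: S, bond orders sum to 1 (valence 2) → 1 H
  atom 2: C, bond orders sum to 4 (valence 4) → 0 H
  atom 3: C, bond orders sum to 3 (valence 4) → 1 H
  atom 4: C, bond orders sum to 4 (valence 4) → 0 H
  atom 5: Cl (halogen, monovalent) → 0 H
  atom 6: C, bond orders sum to 4 (valence 4) → 0 H
  atom 7: C, bond orders sum to 3 (valence 4) → 1 H
  atom 8: C, bond orders sum to 3 (valence 4) → 1 H
  atom 9: C, bond orders sum to 4 (valence 4) → 0 H
  atom 10: F (halogen, monovalent) → 0 H
  atom 11: F (halogen, monovalent) → 0 H
  atom 12: F (halogen, monovalent) → 0 H
Total hydrogens: 4.

4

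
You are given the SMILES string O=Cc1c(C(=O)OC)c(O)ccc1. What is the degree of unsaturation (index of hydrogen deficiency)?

Molecular formula: C9H8O4.
DoU = (2C + 2 + N − H − X) / 2, where X is the halogen count and O/S are ignored.
    = (2·9 + 2 + 0 − 8 − 0) / 2 = 12 / 2 = 6.

6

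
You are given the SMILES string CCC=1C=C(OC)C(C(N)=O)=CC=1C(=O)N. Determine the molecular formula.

Walk through each heavy atom and fill implicit hydrogens from standard valence (C 4, N 3, O 2, S 2, halogen 1):
  atom 1: C, bond orders sum to 1 (valence 4) → 3 H
  atom 2: C, bond orders sum to 2 (valence 4) → 2 H
  atom 3: C, bond orders sum to 4 (valence 4) → 0 H
  atom 4: C, bond orders sum to 3 (valence 4) → 1 H
  atom 5: C, bond orders sum to 4 (valence 4) → 0 H
  atom 6: O, bond orders sum to 2 (valence 2) → 0 H
  atom 7: C, bond orders sum to 1 (valence 4) → 3 H
  atom 8: C, bond orders sum to 4 (valence 4) → 0 H
  atom 9: C, bond orders sum to 4 (valence 4) → 0 H
  atom 10: N, bond orders sum to 1 (valence 3) → 2 H
  atom 11: O, bond orders sum to 2 (valence 2) → 0 H
  atom 12: C, bond orders sum to 3 (valence 4) → 1 H
  atom 13: C, bond orders sum to 4 (valence 4) → 0 H
  atom 14: C, bond orders sum to 4 (valence 4) → 0 H
  atom 15: O, bond orders sum to 2 (valence 2) → 0 H
  atom 16: N, bond orders sum to 1 (valence 3) → 2 H
Totals → C:11, H:14, N:2, O:3.
In Hill order: C11H14N2O3.

C11H14N2O3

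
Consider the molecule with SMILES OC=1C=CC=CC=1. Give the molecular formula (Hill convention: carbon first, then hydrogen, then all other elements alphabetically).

C6H6O

Walk through each heavy atom and fill implicit hydrogens from standard valence (C 4, N 3, O 2, S 2, halogen 1):
  atom 1: O, bond orders sum to 1 (valence 2) → 1 H
  atom 2: C, bond orders sum to 4 (valence 4) → 0 H
  atom 3: C, bond orders sum to 3 (valence 4) → 1 H
  atom 4: C, bond orders sum to 3 (valence 4) → 1 H
  atom 5: C, bond orders sum to 3 (valence 4) → 1 H
  atom 6: C, bond orders sum to 3 (valence 4) → 1 H
  atom 7: C, bond orders sum to 3 (valence 4) → 1 H
Totals → C:6, H:6, O:1.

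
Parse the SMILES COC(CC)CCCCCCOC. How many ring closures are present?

In SMILES, each pair of matching ring-closure digits denotes one ring-closing bond; the number of such bonds equals the number of independent rings.
Ring-closure bonds here: 0.

0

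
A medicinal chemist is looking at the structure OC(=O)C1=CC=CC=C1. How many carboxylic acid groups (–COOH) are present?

1

The carboxylic acid motif appears at heavy-atom position 2 in the SMILES.
Carboxylic acid count: 1.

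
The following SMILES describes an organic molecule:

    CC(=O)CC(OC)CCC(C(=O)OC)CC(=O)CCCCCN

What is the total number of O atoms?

Scan the SMILES for O atoms (remember two-letter symbols like Cl and Br are single atoms).
Oxygen count: 5.

5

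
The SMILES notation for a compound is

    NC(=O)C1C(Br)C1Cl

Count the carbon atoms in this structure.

Count every carbon token in the SMILES (each C, including those in ring-closure positions and inside branches).
Carbon count: 4.

4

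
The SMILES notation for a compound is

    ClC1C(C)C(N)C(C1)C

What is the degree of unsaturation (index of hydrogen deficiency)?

Molecular formula: C7H14ClN.
DoU = (2C + 2 + N − H − X) / 2, where X is the halogen count and O/S are ignored.
    = (2·7 + 2 + 1 − 14 − 1) / 2 = 2 / 2 = 1.

1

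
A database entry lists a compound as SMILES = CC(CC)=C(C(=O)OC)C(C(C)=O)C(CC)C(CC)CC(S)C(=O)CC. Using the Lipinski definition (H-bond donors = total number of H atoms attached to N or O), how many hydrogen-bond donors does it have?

0

Donors: find every N or O and count the H atoms it carries.
  atom 7 (O): bond orders sum to 2 → 0 H
  atom 8 (O): bond orders sum to 2 → 0 H
  atom 13 (O): bond orders sum to 2 → 0 H
  atom 24 (O): bond orders sum to 2 → 0 H
Lipinski HBD = 0.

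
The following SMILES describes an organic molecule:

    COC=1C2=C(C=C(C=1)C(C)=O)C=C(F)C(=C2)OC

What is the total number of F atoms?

1

Scan the SMILES for F atoms (remember two-letter symbols like Cl and Br are single atoms).
Fluorine count: 1.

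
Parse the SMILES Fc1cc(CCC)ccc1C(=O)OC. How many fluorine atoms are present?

1

Scan the SMILES for F atoms (remember two-letter symbols like Cl and Br are single atoms).
Fluorine count: 1.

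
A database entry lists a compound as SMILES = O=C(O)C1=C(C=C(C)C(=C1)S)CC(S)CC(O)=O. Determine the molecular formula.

C12H14O4S2

Walk through each heavy atom and fill implicit hydrogens from standard valence (C 4, N 3, O 2, S 2, halogen 1):
  atom 1: O, bond orders sum to 2 (valence 2) → 0 H
  atom 2: C, bond orders sum to 4 (valence 4) → 0 H
  atom 3: O, bond orders sum to 1 (valence 2) → 1 H
  atom 4: C, bond orders sum to 4 (valence 4) → 0 H
  atom 5: C, bond orders sum to 4 (valence 4) → 0 H
  atom 6: C, bond orders sum to 3 (valence 4) → 1 H
  atom 7: C, bond orders sum to 4 (valence 4) → 0 H
  atom 8: C, bond orders sum to 1 (valence 4) → 3 H
  atom 9: C, bond orders sum to 4 (valence 4) → 0 H
  atom 10: C, bond orders sum to 3 (valence 4) → 1 H
  atom 11: S, bond orders sum to 1 (valence 2) → 1 H
  atom 12: C, bond orders sum to 2 (valence 4) → 2 H
  atom 13: C, bond orders sum to 3 (valence 4) → 1 H
  atom 14: S, bond orders sum to 1 (valence 2) → 1 H
  atom 15: C, bond orders sum to 2 (valence 4) → 2 H
  atom 16: C, bond orders sum to 4 (valence 4) → 0 H
  atom 17: O, bond orders sum to 1 (valence 2) → 1 H
  atom 18: O, bond orders sum to 2 (valence 2) → 0 H
Totals → C:12, H:14, O:4, S:2.
In Hill order: C12H14O4S2.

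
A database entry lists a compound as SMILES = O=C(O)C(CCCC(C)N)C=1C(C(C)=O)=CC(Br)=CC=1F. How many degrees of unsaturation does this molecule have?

6

Molecular formula: C15H19BrFNO3.
DoU = (2C + 2 + N − H − X) / 2, where X is the halogen count and O/S are ignored.
    = (2·15 + 2 + 1 − 19 − 2) / 2 = 12 / 2 = 6.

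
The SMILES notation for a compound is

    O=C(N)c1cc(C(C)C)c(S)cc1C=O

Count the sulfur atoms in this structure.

1

Scan the SMILES for S atoms (remember two-letter symbols like Cl and Br are single atoms).
Sulfur count: 1.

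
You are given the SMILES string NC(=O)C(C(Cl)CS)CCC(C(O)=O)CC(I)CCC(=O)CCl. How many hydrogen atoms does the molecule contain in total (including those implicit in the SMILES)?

Walk through each heavy atom and fill implicit hydrogens from standard valence (C 4, N 3, O 2, S 2, halogen 1):
  atom 1: N, bond orders sum to 1 (valence 3) → 2 H
  atom 2: C, bond orders sum to 4 (valence 4) → 0 H
  atom 3: O, bond orders sum to 2 (valence 2) → 0 H
  atom 4: C, bond orders sum to 3 (valence 4) → 1 H
  atom 5: C, bond orders sum to 3 (valence 4) → 1 H
  atom 6: Cl (halogen, monovalent) → 0 H
  atom 7: C, bond orders sum to 2 (valence 4) → 2 H
  atom 8: S, bond orders sum to 1 (valence 2) → 1 H
  atom 9: C, bond orders sum to 2 (valence 4) → 2 H
  atom 10: C, bond orders sum to 2 (valence 4) → 2 H
  atom 11: C, bond orders sum to 3 (valence 4) → 1 H
  atom 12: C, bond orders sum to 4 (valence 4) → 0 H
  atom 13: O, bond orders sum to 1 (valence 2) → 1 H
  atom 14: O, bond orders sum to 2 (valence 2) → 0 H
  atom 15: C, bond orders sum to 2 (valence 4) → 2 H
  atom 16: C, bond orders sum to 3 (valence 4) → 1 H
  atom 17: I (halogen, monovalent) → 0 H
  atom 18: C, bond orders sum to 2 (valence 4) → 2 H
  atom 19: C, bond orders sum to 2 (valence 4) → 2 H
  atom 20: C, bond orders sum to 4 (valence 4) → 0 H
  atom 21: O, bond orders sum to 2 (valence 2) → 0 H
  atom 22: C, bond orders sum to 2 (valence 4) → 2 H
  atom 23: Cl (halogen, monovalent) → 0 H
Total hydrogens: 22.

22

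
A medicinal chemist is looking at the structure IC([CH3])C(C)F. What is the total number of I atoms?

Scan the SMILES for I atoms (remember two-letter symbols like Cl and Br are single atoms).
Iodine count: 1.

1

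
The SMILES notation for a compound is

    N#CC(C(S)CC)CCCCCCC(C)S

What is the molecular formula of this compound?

Walk through each heavy atom and fill implicit hydrogens from standard valence (C 4, N 3, O 2, S 2, halogen 1):
  atom 1: N, bond orders sum to 3 (valence 3) → 0 H
  atom 2: C, bond orders sum to 4 (valence 4) → 0 H
  atom 3: C, bond orders sum to 3 (valence 4) → 1 H
  atom 4: C, bond orders sum to 3 (valence 4) → 1 H
  atom 5: S, bond orders sum to 1 (valence 2) → 1 H
  atom 6: C, bond orders sum to 2 (valence 4) → 2 H
  atom 7: C, bond orders sum to 1 (valence 4) → 3 H
  atom 8: C, bond orders sum to 2 (valence 4) → 2 H
  atom 9: C, bond orders sum to 2 (valence 4) → 2 H
  atom 10: C, bond orders sum to 2 (valence 4) → 2 H
  atom 11: C, bond orders sum to 2 (valence 4) → 2 H
  atom 12: C, bond orders sum to 2 (valence 4) → 2 H
  atom 13: C, bond orders sum to 2 (valence 4) → 2 H
  atom 14: C, bond orders sum to 3 (valence 4) → 1 H
  atom 15: C, bond orders sum to 1 (valence 4) → 3 H
  atom 16: S, bond orders sum to 1 (valence 2) → 1 H
Totals → C:13, H:25, N:1, S:2.

C13H25NS2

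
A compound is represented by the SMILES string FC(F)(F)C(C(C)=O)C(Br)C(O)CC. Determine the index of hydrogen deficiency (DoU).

Molecular formula: C8H12BrF3O2.
DoU = (2C + 2 + N − H − X) / 2, where X is the halogen count and O/S are ignored.
    = (2·8 + 2 + 0 − 12 − 4) / 2 = 2 / 2 = 1.

1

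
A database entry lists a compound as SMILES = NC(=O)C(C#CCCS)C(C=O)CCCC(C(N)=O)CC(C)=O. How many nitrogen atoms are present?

2

Scan the SMILES for N atoms (remember two-letter symbols like Cl and Br are single atoms).
Nitrogen count: 2.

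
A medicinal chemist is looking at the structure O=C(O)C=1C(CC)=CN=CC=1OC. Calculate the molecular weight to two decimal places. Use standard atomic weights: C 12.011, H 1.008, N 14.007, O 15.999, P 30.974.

First, the molecular formula is C9H11NO3 (counting implicit H from valence).
  C: 9 × 12.011 = 108.099
  H: 11 × 1.008 = 11.088
  N: 1 × 14.007 = 14.007
  O: 3 × 15.999 = 47.997
Sum: 9×12.011 + 11×1.008 + 1×14.007 + 3×15.999 = 181.191 → 181.19 g/mol.

181.19 g/mol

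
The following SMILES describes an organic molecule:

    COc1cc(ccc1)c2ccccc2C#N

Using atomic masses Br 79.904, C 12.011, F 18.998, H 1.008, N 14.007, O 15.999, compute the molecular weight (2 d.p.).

209.25 g/mol

First, the molecular formula is C14H11NO (counting implicit H from valence).
  C: 14 × 12.011 = 168.154
  H: 11 × 1.008 = 11.088
  N: 1 × 14.007 = 14.007
  O: 1 × 15.999 = 15.999
Sum: 14×12.011 + 11×1.008 + 1×14.007 + 1×15.999 = 209.248 → 209.25 g/mol.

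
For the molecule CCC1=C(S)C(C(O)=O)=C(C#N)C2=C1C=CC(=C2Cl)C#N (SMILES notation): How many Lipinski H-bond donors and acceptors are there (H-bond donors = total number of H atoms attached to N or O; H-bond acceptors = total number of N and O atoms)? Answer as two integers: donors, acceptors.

1, 4

Donors: find every N or O and count the H atoms it carries.
  atom 8 (O): bond orders sum to 1 → 1 H
  atom 9 (O): bond orders sum to 2 → 0 H
  atom 12 (N): bond orders sum to 3 → 0 H
  atom 21 (N): bond orders sum to 3 → 0 H
Lipinski HBD = 1.
Acceptors: N atoms = 2, O atoms = 2 → HBA = 4.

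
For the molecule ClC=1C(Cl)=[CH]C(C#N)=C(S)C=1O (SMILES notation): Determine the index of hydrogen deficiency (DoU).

6

Molecular formula: C7H3Cl2NOS.
DoU = (2C + 2 + N − H − X) / 2, where X is the halogen count and O/S are ignored.
    = (2·7 + 2 + 1 − 3 − 2) / 2 = 12 / 2 = 6.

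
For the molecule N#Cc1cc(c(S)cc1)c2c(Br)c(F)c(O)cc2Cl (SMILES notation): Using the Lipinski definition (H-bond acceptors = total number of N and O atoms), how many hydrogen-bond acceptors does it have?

N atoms: 1; O atoms: 1.
Lipinski HBA = 1 + 1 = 2.

2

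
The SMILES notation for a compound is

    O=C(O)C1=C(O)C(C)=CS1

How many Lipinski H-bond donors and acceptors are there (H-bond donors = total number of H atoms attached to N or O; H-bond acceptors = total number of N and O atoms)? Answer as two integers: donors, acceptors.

Donors: find every N or O and count the H atoms it carries.
  atom 1 (O): bond orders sum to 2 → 0 H
  atom 3 (O): bond orders sum to 1 → 1 H
  atom 6 (O): bond orders sum to 1 → 1 H
Lipinski HBD = 2.
Acceptors: N atoms = 0, O atoms = 3 → HBA = 3.

2, 3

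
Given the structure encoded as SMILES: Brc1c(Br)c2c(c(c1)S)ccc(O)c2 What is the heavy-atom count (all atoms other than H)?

Every atom symbol written in the SMILES (organic subset) is one heavy atom; implicit H are not written.
Heavy atoms by element → Br:2, C:10, O:1, S:1.
Total: 14.

14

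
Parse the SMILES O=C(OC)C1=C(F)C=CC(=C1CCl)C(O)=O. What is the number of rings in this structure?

In SMILES, each pair of matching ring-closure digits denotes one ring-closing bond; the number of such bonds equals the number of independent rings.
Ring-closure bonds here: 1.

1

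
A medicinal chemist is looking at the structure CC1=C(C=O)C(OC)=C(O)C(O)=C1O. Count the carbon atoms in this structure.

Count every carbon token in the SMILES (each C, including those in ring-closure positions and inside branches).
Carbon count: 9.

9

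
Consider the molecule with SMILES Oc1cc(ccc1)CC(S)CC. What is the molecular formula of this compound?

Walk through each heavy atom and fill implicit hydrogens from standard valence (C 4, N 3, O 2, S 2, halogen 1); for lowercase aromatic atoms, an aromatic c carries 1 H when it has two neighbours and 0 H with three, and aromatic n carries 0 H:
  atom 1: O, bond orders sum to 1 (valence 2) → 1 H
  atom 2: aromatic c, 3 neighbours → 0 H
  atom 3: aromatic c, 2 neighbours → 1 H
  atom 4: aromatic c, 3 neighbours → 0 H
  atom 5: aromatic c, 2 neighbours → 1 H
  atom 6: aromatic c, 2 neighbours → 1 H
  atom 7: aromatic c, 2 neighbours → 1 H
  atom 8: C, bond orders sum to 2 (valence 4) → 2 H
  atom 9: C, bond orders sum to 3 (valence 4) → 1 H
  atom 10: S, bond orders sum to 1 (valence 2) → 1 H
  atom 11: C, bond orders sum to 2 (valence 4) → 2 H
  atom 12: C, bond orders sum to 1 (valence 4) → 3 H
Totals → C:10, H:14, O:1, S:1.

C10H14OS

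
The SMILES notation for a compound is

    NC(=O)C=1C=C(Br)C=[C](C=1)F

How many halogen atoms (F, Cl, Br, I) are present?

Halogen atoms appear at heavy-atom positions 7, 11 (1×Br, 1×F).
Other groups present: 1 amide.
Halogen count: 2.

2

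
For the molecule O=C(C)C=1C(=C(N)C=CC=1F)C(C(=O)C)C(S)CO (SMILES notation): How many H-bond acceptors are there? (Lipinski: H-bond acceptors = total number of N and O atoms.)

N atoms: 1; O atoms: 3.
Lipinski HBA = 1 + 3 = 4.

4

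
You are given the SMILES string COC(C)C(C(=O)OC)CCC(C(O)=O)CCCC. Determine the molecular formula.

C14H26O5

Walk through each heavy atom and fill implicit hydrogens from standard valence (C 4, N 3, O 2, S 2, halogen 1):
  atom 1: C, bond orders sum to 1 (valence 4) → 3 H
  atom 2: O, bond orders sum to 2 (valence 2) → 0 H
  atom 3: C, bond orders sum to 3 (valence 4) → 1 H
  atom 4: C, bond orders sum to 1 (valence 4) → 3 H
  atom 5: C, bond orders sum to 3 (valence 4) → 1 H
  atom 6: C, bond orders sum to 4 (valence 4) → 0 H
  atom 7: O, bond orders sum to 2 (valence 2) → 0 H
  atom 8: O, bond orders sum to 2 (valence 2) → 0 H
  atom 9: C, bond orders sum to 1 (valence 4) → 3 H
  atom 10: C, bond orders sum to 2 (valence 4) → 2 H
  atom 11: C, bond orders sum to 2 (valence 4) → 2 H
  atom 12: C, bond orders sum to 3 (valence 4) → 1 H
  atom 13: C, bond orders sum to 4 (valence 4) → 0 H
  atom 14: O, bond orders sum to 1 (valence 2) → 1 H
  atom 15: O, bond orders sum to 2 (valence 2) → 0 H
  atom 16: C, bond orders sum to 2 (valence 4) → 2 H
  atom 17: C, bond orders sum to 2 (valence 4) → 2 H
  atom 18: C, bond orders sum to 2 (valence 4) → 2 H
  atom 19: C, bond orders sum to 1 (valence 4) → 3 H
Totals → C:14, H:26, O:5.
In Hill order: C14H26O5.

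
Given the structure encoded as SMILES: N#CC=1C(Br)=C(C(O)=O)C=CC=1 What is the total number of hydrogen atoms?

Walk through each heavy atom and fill implicit hydrogens from standard valence (C 4, N 3, O 2, S 2, halogen 1):
  atom 1: N, bond orders sum to 3 (valence 3) → 0 H
  atom 2: C, bond orders sum to 4 (valence 4) → 0 H
  atom 3: C, bond orders sum to 4 (valence 4) → 0 H
  atom 4: C, bond orders sum to 4 (valence 4) → 0 H
  atom 5: Br (halogen, monovalent) → 0 H
  atom 6: C, bond orders sum to 4 (valence 4) → 0 H
  atom 7: C, bond orders sum to 4 (valence 4) → 0 H
  atom 8: O, bond orders sum to 1 (valence 2) → 1 H
  atom 9: O, bond orders sum to 2 (valence 2) → 0 H
  atom 10: C, bond orders sum to 3 (valence 4) → 1 H
  atom 11: C, bond orders sum to 3 (valence 4) → 1 H
  atom 12: C, bond orders sum to 3 (valence 4) → 1 H
Total hydrogens: 4.

4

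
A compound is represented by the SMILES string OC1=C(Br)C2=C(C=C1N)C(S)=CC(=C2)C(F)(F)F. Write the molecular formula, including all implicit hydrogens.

Walk through each heavy atom and fill implicit hydrogens from standard valence (C 4, N 3, O 2, S 2, halogen 1):
  atom 1: O, bond orders sum to 1 (valence 2) → 1 H
  atom 2: C, bond orders sum to 4 (valence 4) → 0 H
  atom 3: C, bond orders sum to 4 (valence 4) → 0 H
  atom 4: Br (halogen, monovalent) → 0 H
  atom 5: C, bond orders sum to 4 (valence 4) → 0 H
  atom 6: C, bond orders sum to 4 (valence 4) → 0 H
  atom 7: C, bond orders sum to 3 (valence 4) → 1 H
  atom 8: C, bond orders sum to 4 (valence 4) → 0 H
  atom 9: N, bond orders sum to 1 (valence 3) → 2 H
  atom 10: C, bond orders sum to 4 (valence 4) → 0 H
  atom 11: S, bond orders sum to 1 (valence 2) → 1 H
  atom 12: C, bond orders sum to 3 (valence 4) → 1 H
  atom 13: C, bond orders sum to 4 (valence 4) → 0 H
  atom 14: C, bond orders sum to 3 (valence 4) → 1 H
  atom 15: C, bond orders sum to 4 (valence 4) → 0 H
  atom 16: F (halogen, monovalent) → 0 H
  atom 17: F (halogen, monovalent) → 0 H
  atom 18: F (halogen, monovalent) → 0 H
Totals → C:11, H:7, Br:1, F:3, N:1, O:1, S:1.

C11H7BrF3NOS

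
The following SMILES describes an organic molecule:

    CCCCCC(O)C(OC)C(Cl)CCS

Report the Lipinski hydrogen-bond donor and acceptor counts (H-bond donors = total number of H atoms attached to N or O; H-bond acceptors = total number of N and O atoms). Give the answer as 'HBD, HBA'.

Donors: find every N or O and count the H atoms it carries.
  atom 7 (O): bond orders sum to 1 → 1 H
  atom 9 (O): bond orders sum to 2 → 0 H
Lipinski HBD = 1.
Acceptors: N atoms = 0, O atoms = 2 → HBA = 2.

1, 2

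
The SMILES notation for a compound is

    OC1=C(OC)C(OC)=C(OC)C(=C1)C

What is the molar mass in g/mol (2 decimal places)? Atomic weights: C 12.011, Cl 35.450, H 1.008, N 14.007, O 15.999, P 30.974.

First, the molecular formula is C10H14O4 (counting implicit H from valence).
  C: 10 × 12.011 = 120.110
  H: 14 × 1.008 = 14.112
  O: 4 × 15.999 = 63.996
Sum: 10×12.011 + 14×1.008 + 4×15.999 = 198.218 → 198.22 g/mol.

198.22 g/mol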